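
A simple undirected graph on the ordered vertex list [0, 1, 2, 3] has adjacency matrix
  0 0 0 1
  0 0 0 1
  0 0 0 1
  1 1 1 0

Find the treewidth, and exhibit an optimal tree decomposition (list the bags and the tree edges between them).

Each bag holds 2 vertices, so the decomposition has width 1, which upper-bounds the treewidth. G has an edge, so its treewidth is at least 1. Combining the bounds, tw(G) = 1.

Treewidth 1.
One optimal decomposition is:
Bags: B1 = {2, 3}  B2 = {0, 3}  B3 = {1, 3}
Tree: B1–B2, B1–B3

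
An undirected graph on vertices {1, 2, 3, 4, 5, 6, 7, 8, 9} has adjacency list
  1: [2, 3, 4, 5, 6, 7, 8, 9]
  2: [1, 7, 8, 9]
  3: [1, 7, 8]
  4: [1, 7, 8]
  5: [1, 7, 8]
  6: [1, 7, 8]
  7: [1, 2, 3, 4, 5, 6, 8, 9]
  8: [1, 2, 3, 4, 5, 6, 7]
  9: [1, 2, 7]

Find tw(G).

3

A width-3 tree decomposition is:
Bags: B1 = {1, 2, 7, 9}  B2 = {1, 2, 7, 8}  B3 = {1, 3, 7, 8}  B4 = {1, 5, 7, 8}  B5 = {1, 4, 7, 8}  B6 = {1, 6, 7, 8}
Tree: B1–B2, B2–B3, B2–B4, B4–B5, B3–B6
The largest bag has 4 vertices, giving width 3; this decomposition certifies tw(G) ≤ 3. For the lower bound, the 4 vertices {1, 2, 7, 8} are pairwise adjacent, and any tree decomposition puts a clique entirely inside one bag — forcing width ≥ 3. Hence tw(G) = 3 exactly.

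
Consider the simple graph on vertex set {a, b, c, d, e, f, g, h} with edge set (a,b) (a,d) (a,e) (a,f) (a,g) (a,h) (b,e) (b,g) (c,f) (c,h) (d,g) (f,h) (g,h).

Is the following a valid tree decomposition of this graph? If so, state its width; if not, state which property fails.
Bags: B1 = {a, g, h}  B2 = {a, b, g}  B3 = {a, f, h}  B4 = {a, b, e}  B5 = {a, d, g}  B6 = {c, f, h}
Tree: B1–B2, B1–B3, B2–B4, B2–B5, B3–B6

Vertex coverage: the bags together contain {a, b, c, d, e, f, g, h}, the full vertex set. Edge coverage: each edge of G has both endpoints in at least one bag. Running intersection: for every vertex, the bags containing it form a connected subtree. All three properties hold, so this is a valid tree decomposition of width max|bag| − 1 = 2, and hence tw(G) ≤ 2.

Yes; width 2.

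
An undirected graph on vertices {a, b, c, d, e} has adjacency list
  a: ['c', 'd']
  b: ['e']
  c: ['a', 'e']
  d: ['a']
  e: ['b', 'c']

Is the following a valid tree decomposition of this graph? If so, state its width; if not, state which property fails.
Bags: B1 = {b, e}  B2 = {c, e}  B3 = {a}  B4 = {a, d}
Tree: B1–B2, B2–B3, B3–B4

A tree decomposition must satisfy three properties: every vertex lies in some bag; for every edge, both endpoints lie together in some bag; and for every vertex, the bags containing it form a connected subtree. Here edge (c,a) lies in no bag, so the decomposition is invalid.

No — edge (c,a) lies in no bag.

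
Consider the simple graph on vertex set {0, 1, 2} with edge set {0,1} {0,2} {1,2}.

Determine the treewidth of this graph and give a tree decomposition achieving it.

Treewidth 2.
One such decomposition:
Bags: B1 = {0, 1, 2}
Tree: (single bag)

A single bag containing all 3 vertices is trivially a valid decomposition of width 2. For the lower bound, the 3 vertices {0, 1, 2} are pairwise adjacent, and any tree decomposition puts a clique entirely inside one bag — forcing width ≥ 2. Therefore the treewidth is 2.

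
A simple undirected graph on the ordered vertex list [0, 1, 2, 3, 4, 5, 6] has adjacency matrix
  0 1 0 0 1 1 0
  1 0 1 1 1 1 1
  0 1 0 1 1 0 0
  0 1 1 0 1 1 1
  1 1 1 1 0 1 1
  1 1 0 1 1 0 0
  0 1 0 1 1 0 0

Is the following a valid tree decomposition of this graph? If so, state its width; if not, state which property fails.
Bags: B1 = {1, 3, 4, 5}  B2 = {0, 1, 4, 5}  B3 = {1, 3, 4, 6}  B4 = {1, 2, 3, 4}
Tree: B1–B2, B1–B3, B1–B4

Every vertex of G appears in some bag (union = {0, 1, 2, 3, 4, 5, 6}); every edge is covered by a bag; and for each vertex v the set of bags containing v is connected in the bag tree. The decomposition is therefore valid. The largest bag has 4 vertices, so the width is 3.

Yes; width 3.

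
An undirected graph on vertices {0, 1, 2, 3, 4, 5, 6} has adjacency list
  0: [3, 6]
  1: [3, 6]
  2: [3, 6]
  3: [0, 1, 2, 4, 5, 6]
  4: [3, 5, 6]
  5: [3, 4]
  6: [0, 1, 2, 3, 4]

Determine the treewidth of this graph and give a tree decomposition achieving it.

Treewidth 2.
One such decomposition:
Bags: B1 = {3, 4, 5}  B2 = {3, 4, 6}  B3 = {1, 3, 6}  B4 = {0, 3, 6}  B5 = {2, 3, 6}
Tree: B1–B2, B2–B3, B3–B4, B3–B5

Each bag holds 3 vertices, so the decomposition has width 2, which upper-bounds the treewidth. For the lower bound, the 3 vertices {3, 4, 5} are pairwise adjacent, and any tree decomposition puts a clique entirely inside one bag — forcing width ≥ 2. The upper and lower bounds meet at 2, so that is the treewidth.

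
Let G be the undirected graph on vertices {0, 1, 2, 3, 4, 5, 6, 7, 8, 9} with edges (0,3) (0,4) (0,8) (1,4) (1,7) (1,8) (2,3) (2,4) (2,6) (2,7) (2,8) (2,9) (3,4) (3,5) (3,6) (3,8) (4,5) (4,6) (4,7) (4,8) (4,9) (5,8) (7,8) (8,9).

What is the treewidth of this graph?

A width-3 tree decomposition is:
Bags: B1 = {2, 4, 7, 8}  B2 = {2, 4, 8, 9}  B3 = {2, 3, 4, 8}  B4 = {1, 4, 7, 8}  B5 = {3, 4, 5, 8}  B6 = {2, 3, 4, 6}  B7 = {0, 3, 4, 8}
Tree: B1–B2, B2–B3, B1–B4, B3–B5, B3–B6, B5–B7
Each bag holds 4 vertices, so the decomposition has width 3, which upper-bounds the treewidth. Conversely, {0, 3, 4, 8} is a clique of size 4, and the vertices of any clique must share a bag in every tree decomposition; so some bag has ≥ 4 vertices and tw(G) ≥ 3. The upper and lower bounds meet at 3, so that is the treewidth.

3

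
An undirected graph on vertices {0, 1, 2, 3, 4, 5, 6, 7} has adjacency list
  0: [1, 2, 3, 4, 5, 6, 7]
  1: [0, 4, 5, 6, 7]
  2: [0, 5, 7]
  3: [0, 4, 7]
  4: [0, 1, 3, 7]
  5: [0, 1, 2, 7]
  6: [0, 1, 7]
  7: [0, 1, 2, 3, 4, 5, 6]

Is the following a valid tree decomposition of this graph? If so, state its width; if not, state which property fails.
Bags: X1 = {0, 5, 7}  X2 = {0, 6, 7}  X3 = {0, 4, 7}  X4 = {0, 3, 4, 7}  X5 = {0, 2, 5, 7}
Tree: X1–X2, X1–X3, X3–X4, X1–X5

No — vertex 1 appears in no bag.

A tree decomposition must satisfy three properties: every vertex lies in some bag; for every edge, both endpoints lie together in some bag; and for every vertex, the bags containing it form a connected subtree. Here vertex 1 appears in no bag, so the decomposition is invalid.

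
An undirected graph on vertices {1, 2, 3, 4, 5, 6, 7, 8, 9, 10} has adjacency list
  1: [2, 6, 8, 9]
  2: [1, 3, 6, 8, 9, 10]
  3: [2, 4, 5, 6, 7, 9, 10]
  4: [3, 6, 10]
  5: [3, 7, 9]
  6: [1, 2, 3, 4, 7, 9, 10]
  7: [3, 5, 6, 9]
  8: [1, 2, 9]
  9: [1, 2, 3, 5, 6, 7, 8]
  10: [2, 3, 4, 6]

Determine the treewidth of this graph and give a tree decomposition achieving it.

Every bag has size at most 4, so the width is 4 − 1 = 3 and tw(G) ≤ 3. Conversely, {1, 2, 8, 9} is a clique of size 4, and the vertices of any clique must share a bag in every tree decomposition; so some bag has ≥ 4 vertices and tw(G) ≥ 3. Therefore the treewidth is 3.

Treewidth 3.
One such decomposition:
Bags: B1 = {2, 3, 6, 9}  B2 = {3, 6, 7, 9}  B3 = {3, 5, 7, 9}  B4 = {1, 2, 6, 9}  B5 = {2, 3, 6, 10}  B6 = {3, 4, 6, 10}  B7 = {1, 2, 8, 9}
Tree: B1–B2, B2–B3, B1–B4, B1–B5, B5–B6, B4–B7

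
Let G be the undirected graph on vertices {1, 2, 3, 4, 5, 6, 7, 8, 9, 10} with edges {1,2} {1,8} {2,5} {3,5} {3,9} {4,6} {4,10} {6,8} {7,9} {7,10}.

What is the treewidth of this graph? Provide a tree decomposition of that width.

Every bag has size at most 3, so the width is 3 − 1 = 2 and tw(G) ≤ 2. Since 9–7–10–4–6–8–1–2–5–3–9 is a cycle in G, G is not acyclic. Forests are exactly the graphs of treewidth ≤ 1, so tw(G) ≥ 2. Hence tw(G) = 2 exactly.

Treewidth 2.
Bags: B1 = {7, 9, 10}  B2 = {4, 9, 10}  B3 = {4, 6, 9}  B4 = {6, 8, 9}  B5 = {1, 8, 9}  B6 = {1, 2, 9}  B7 = {2, 5, 9}  B8 = {3, 5, 9}
Tree: B1–B2, B2–B3, B3–B4, B4–B5, B5–B6, B6–B7, B7–B8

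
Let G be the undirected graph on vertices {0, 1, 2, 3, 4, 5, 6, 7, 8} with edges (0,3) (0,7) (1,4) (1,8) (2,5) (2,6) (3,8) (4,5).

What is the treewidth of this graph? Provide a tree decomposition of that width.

The largest bag has 2 vertices, giving width 1; this decomposition certifies tw(G) ≤ 1. Since G has at least one edge (e.g. 6–2), it is not an edgeless graph, so tw(G) ≥ 1. Hence tw(G) = 1 exactly.

Treewidth 1.
One such decomposition:
Bags: B1 = {2, 6}  B2 = {2, 5}  B3 = {4, 5}  B4 = {1, 4}  B5 = {1, 8}  B6 = {3, 8}  B7 = {0, 3}  B8 = {0, 7}
Tree: B1–B2, B2–B3, B3–B4, B4–B5, B5–B6, B6–B7, B7–B8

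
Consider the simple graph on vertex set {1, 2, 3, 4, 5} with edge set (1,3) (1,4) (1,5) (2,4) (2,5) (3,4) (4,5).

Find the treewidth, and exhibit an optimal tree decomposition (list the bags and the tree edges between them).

Every bag has size at most 3, so the width is 3 − 1 = 2 and tw(G) ≤ 2. For the lower bound, the 3 vertices {1, 3, 4} are pairwise adjacent, and any tree decomposition puts a clique entirely inside one bag — forcing width ≥ 2. The upper and lower bounds meet at 2, so that is the treewidth.

Treewidth 2.
Bags: B1 = {2, 4, 5}  B2 = {1, 4, 5}  B3 = {1, 3, 4}
Tree: B1–B2, B2–B3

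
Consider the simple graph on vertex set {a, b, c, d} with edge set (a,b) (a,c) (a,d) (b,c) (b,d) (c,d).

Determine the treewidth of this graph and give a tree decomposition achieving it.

Treewidth 3.
Bags: B1 = {a, b, c, d}
Tree: (single bag)

With just one bag of size 4, the width is 4 − 1 = 3, so tw(G) ≤ 3. On the other hand G contains the 4-clique {a, b, c, d}. A clique must lie in a single bag of any decomposition, so no decomposition can have width below 3. Therefore the treewidth is 3.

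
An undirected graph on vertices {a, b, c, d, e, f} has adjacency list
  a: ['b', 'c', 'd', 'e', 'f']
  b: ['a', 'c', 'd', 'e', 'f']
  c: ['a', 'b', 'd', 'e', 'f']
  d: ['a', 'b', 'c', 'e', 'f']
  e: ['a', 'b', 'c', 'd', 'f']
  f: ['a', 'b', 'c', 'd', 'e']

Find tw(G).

5

A width-5 tree decomposition is:
Bags: B1 = {a, b, c, d, e, f}
Tree: (single bag)
A single bag containing all 6 vertices is trivially a valid decomposition of width 5. Conversely, {a, b, c, d, e, f} is a clique of size 6, and the vertices of any clique must share a bag in every tree decomposition; so some bag has ≥ 6 vertices and tw(G) ≥ 5. The upper and lower bounds meet at 5, so that is the treewidth.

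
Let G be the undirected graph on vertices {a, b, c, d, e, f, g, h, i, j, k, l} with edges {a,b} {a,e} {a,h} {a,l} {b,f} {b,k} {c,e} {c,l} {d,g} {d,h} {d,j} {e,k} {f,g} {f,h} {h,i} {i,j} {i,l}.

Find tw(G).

3

A width-3 tree decomposition is:
Bags: B1 = {d, g, i, j}  B2 = {d, g, h, i}  B3 = {f, g, h, i}  B4 = {f, h, i, l}  B5 = {a, f, h, l}  B6 = {a, b, f, l}  B7 = {a, b, c, l}  B8 = {a, b, c, e}  B9 = {b, c, e, k}
Tree: B1–B2, B2–B3, B3–B4, B4–B5, B5–B6, B6–B7, B7–B8, B8–B9
Each bag holds 4 vertices, so the decomposition has width 3, which upper-bounds the treewidth. For the lower bound: the 4 vertex sets {d,g,j}, {i}, {h}, {a,b,f,l} are disjoint, each induces a connected subgraph, and every pair is joined by at least one edge of G. Contracting each set to a single vertex therefore yields K_{4} as a minor, and since treewidth is minor-monotone, tw(G) ≥ tw(K_{4}) = 3. The upper and lower bounds meet at 3, so that is the treewidth.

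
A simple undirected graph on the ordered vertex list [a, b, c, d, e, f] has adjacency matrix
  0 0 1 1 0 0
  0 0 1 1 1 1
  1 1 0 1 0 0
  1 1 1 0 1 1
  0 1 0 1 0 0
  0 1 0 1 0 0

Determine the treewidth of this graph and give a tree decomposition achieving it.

The largest bag has 3 vertices, giving width 2; this decomposition certifies tw(G) ≤ 2. Conversely, {a, c, d} is a clique of size 3, and the vertices of any clique must share a bag in every tree decomposition; so some bag has ≥ 3 vertices and tw(G) ≥ 2. Hence tw(G) = 2 exactly.

Treewidth 2.
One such decomposition:
Bags: B1 = {b, c, d}  B2 = {a, c, d}  B3 = {b, d, f}  B4 = {b, d, e}
Tree: B1–B2, B1–B3, B3–B4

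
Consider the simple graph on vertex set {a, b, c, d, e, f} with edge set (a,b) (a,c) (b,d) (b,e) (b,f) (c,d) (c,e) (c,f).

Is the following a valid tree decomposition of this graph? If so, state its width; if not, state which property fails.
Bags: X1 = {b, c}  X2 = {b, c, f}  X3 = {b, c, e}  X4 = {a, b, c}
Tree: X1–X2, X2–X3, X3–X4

A tree decomposition must satisfy three properties: every vertex lies in some bag; for every edge, both endpoints lie together in some bag; and for every vertex, the bags containing it form a connected subtree. Here vertex d appears in no bag, so the decomposition is invalid.

No — vertex d appears in no bag.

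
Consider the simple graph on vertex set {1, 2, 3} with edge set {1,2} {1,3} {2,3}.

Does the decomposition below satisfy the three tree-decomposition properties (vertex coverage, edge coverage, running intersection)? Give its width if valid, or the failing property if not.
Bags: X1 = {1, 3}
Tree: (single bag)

No — vertex 2 appears in no bag.

A tree decomposition must satisfy three properties: every vertex lies in some bag; for every edge, both endpoints lie together in some bag; and for every vertex, the bags containing it form a connected subtree. Here vertex 2 appears in no bag, so the decomposition is invalid.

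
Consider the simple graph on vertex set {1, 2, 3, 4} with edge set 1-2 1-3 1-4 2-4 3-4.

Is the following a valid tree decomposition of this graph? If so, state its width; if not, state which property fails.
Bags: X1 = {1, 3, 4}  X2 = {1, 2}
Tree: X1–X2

No — edge (4,2) lies in no bag.

A tree decomposition must satisfy three properties: every vertex lies in some bag; for every edge, both endpoints lie together in some bag; and for every vertex, the bags containing it form a connected subtree. Here edge (4,2) lies in no bag, so the decomposition is invalid.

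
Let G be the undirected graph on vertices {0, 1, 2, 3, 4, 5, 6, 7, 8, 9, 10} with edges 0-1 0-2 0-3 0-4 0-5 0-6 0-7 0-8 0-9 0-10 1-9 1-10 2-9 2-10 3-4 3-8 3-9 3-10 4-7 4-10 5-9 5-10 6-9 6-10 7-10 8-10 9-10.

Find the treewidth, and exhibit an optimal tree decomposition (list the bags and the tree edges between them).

Treewidth 3.
Bags: B1 = {0, 3, 8, 10}  B2 = {0, 3, 9, 10}  B3 = {0, 2, 9, 10}  B4 = {0, 1, 9, 10}  B5 = {0, 3, 4, 10}  B6 = {0, 6, 9, 10}  B7 = {0, 4, 7, 10}  B8 = {0, 5, 9, 10}
Tree: B1–B2, B2–B3, B2–B4, B1–B5, B4–B6, B5–B7, B2–B8

Every bag has size at most 4, so the width is 4 − 1 = 3 and tw(G) ≤ 3. Conversely, {0, 3, 8, 10} is a clique of size 4, and the vertices of any clique must share a bag in every tree decomposition; so some bag has ≥ 4 vertices and tw(G) ≥ 3. Combining the bounds, tw(G) = 3.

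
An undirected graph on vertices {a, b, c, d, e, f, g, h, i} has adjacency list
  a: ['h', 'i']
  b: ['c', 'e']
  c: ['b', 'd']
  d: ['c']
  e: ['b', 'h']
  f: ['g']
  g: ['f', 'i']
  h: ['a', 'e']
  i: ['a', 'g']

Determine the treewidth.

A width-1 tree decomposition is:
Bags: B1 = {f, g}  B2 = {g, i}  B3 = {a, i}  B4 = {a, h}  B5 = {e, h}  B6 = {b, e}  B7 = {b, c}  B8 = {c, d}
Tree: B1–B2, B2–B3, B3–B4, B4–B5, B5–B6, B6–B7, B7–B8
Each bag holds 2 vertices, so the decomposition has width 1, which upper-bounds the treewidth. Any graph with an edge has treewidth ≥ 1, and G has the edge f–g. The upper and lower bounds meet at 1, so that is the treewidth.

1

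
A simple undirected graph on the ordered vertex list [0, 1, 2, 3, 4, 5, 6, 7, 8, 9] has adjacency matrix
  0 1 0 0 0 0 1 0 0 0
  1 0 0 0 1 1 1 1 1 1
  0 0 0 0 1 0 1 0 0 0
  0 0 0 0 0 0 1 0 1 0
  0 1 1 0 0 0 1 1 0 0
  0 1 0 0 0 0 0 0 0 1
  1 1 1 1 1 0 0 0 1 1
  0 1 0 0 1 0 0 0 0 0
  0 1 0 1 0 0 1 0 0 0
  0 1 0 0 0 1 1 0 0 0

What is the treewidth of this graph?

A width-2 tree decomposition is:
Bags: B1 = {1, 4, 6}  B2 = {1, 6, 9}  B3 = {0, 1, 6}  B4 = {1, 5, 9}  B5 = {1, 4, 7}  B6 = {1, 6, 8}  B7 = {2, 4, 6}  B8 = {3, 6, 8}
Tree: B1–B2, B1–B3, B2–B4, B1–B5, B1–B6, B1–B7, B6–B8
Every bag has size at most 3, so the width is 3 − 1 = 2 and tw(G) ≤ 2. On the other hand G contains the 3-clique {1, 5, 9}. A clique must lie in a single bag of any decomposition, so no decomposition can have width below 2. Hence tw(G) = 2 exactly.

2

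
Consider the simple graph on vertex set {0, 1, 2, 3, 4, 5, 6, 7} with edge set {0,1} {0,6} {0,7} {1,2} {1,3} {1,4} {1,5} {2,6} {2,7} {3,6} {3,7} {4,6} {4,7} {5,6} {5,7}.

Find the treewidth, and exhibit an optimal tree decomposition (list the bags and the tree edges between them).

Every bag has size at most 4, so the width is 4 − 1 = 3 and tw(G) ≤ 3. For the lower bound: the 4 vertex sets {4,6}, {0,7}, {1}, {3} are disjoint, each induces a connected subgraph, and every pair is joined by at least one edge of G. Contracting each set to a single vertex therefore yields K_{4} as a minor, and since treewidth is minor-monotone, tw(G) ≥ tw(K_{4}) = 3. Combining the bounds, tw(G) = 3.

Treewidth 3.
One optimal decomposition is:
Bags: B1 = {1, 4, 6, 7}  B2 = {0, 1, 6, 7}  B3 = {1, 3, 6, 7}  B4 = {1, 5, 6, 7}  B5 = {1, 2, 6, 7}
Tree: B1–B2, B2–B3, B3–B4, B4–B5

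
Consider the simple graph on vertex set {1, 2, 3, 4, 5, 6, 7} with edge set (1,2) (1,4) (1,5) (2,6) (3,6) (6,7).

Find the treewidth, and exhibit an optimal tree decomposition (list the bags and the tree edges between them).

Each bag holds 2 vertices, so the decomposition has width 1, which upper-bounds the treewidth. Since G has at least one edge (e.g. 1–2), it is not an edgeless graph, so tw(G) ≥ 1. The upper and lower bounds meet at 1, so that is the treewidth.

Treewidth 1.
One optimal decomposition is:
Bags: B1 = {1, 2}  B2 = {2, 6}  B3 = {1, 4}  B4 = {6, 7}  B5 = {1, 5}  B6 = {3, 6}
Tree: B1–B2, B1–B3, B2–B4, B1–B5, B4–B6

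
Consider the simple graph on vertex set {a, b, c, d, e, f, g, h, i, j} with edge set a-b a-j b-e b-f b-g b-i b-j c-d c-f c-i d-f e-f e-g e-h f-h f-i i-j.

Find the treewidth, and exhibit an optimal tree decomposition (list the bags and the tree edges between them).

The largest bag has 3 vertices, giving width 2; this decomposition certifies tw(G) ≤ 2. For the lower bound, the 3 vertices {b, e, g} are pairwise adjacent, and any tree decomposition puts a clique entirely inside one bag — forcing width ≥ 2. The upper and lower bounds meet at 2, so that is the treewidth.

Treewidth 2.
One optimal decomposition is:
Bags: B1 = {b, i, j}  B2 = {b, f, i}  B3 = {b, e, f}  B4 = {a, b, j}  B5 = {c, f, i}  B6 = {e, f, h}  B7 = {c, d, f}  B8 = {b, e, g}
Tree: B1–B2, B2–B3, B1–B4, B2–B5, B3–B6, B5–B7, B3–B8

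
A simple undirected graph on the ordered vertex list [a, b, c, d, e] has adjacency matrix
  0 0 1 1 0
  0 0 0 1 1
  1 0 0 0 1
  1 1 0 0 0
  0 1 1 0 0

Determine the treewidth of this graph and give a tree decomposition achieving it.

Treewidth 2.
One such decomposition:
Bags: B1 = {a, c, e}  B2 = {a, d, e}  B3 = {b, d, e}
Tree: B1–B2, B2–B3

Each bag holds 3 vertices, so the decomposition has width 2, which upper-bounds the treewidth. For the lower bound, G contains the cycle e–c–a–d–b–e, so G is not a forest; only forests have treewidth ≤ 1, hence tw(G) ≥ 2. Combining the bounds, tw(G) = 2.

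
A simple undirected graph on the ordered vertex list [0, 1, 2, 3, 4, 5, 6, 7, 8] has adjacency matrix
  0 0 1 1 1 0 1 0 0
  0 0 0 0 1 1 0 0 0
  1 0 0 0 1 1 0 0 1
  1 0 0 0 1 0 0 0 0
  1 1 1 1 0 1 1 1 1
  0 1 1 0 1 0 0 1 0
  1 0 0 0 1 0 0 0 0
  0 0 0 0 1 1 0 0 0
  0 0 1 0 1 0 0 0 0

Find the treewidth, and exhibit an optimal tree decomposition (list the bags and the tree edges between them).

Every bag has size at most 3, so the width is 3 − 1 = 2 and tw(G) ≤ 2. On the other hand G contains the 3-clique {0, 2, 4}. A clique must lie in a single bag of any decomposition, so no decomposition can have width below 2. The upper and lower bounds meet at 2, so that is the treewidth.

Treewidth 2.
One optimal decomposition is:
Bags: B1 = {0, 2, 4}  B2 = {2, 4, 5}  B3 = {4, 5, 7}  B4 = {0, 3, 4}  B5 = {1, 4, 5}  B6 = {2, 4, 8}  B7 = {0, 4, 6}
Tree: B1–B2, B2–B3, B1–B4, B3–B5, B1–B6, B1–B7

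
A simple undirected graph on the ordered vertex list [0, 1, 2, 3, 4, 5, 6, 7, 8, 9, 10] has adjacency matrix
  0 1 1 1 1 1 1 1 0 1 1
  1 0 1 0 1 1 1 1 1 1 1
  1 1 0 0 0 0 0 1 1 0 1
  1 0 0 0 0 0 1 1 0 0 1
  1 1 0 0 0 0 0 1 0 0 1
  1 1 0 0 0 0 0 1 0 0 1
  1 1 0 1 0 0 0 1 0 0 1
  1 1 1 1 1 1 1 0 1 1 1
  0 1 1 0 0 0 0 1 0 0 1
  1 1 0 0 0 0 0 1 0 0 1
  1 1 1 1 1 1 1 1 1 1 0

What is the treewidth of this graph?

4

A width-4 tree decomposition is:
Bags: B1 = {0, 1, 5, 7, 10}  B2 = {0, 1, 2, 7, 10}  B3 = {0, 1, 6, 7, 10}  B4 = {0, 3, 6, 7, 10}  B5 = {0, 1, 4, 7, 10}  B6 = {1, 2, 7, 8, 10}  B7 = {0, 1, 7, 9, 10}
Tree: B1–B2, B2–B3, B3–B4, B1–B5, B2–B6, B3–B7
The largest bag has 5 vertices, giving width 4; this decomposition certifies tw(G) ≤ 4. For the lower bound, the 5 vertices {0, 1, 2, 7, 10} are pairwise adjacent, and any tree decomposition puts a clique entirely inside one bag — forcing width ≥ 4. Hence tw(G) = 4 exactly.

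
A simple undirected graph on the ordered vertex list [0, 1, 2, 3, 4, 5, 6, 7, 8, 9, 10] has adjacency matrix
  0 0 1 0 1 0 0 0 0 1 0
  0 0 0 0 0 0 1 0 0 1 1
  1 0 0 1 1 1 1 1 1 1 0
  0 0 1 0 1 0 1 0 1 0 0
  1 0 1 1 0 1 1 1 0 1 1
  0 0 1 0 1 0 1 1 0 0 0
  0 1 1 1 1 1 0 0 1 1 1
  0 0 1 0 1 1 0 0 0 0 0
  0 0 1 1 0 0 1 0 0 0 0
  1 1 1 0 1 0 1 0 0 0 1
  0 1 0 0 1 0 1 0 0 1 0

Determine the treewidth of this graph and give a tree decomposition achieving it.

Treewidth 3.
Bags: B1 = {2, 3, 4, 6}  B2 = {2, 4, 6, 9}  B3 = {0, 2, 4, 9}  B4 = {2, 3, 6, 8}  B5 = {2, 4, 5, 6}  B6 = {4, 6, 9, 10}  B7 = {1, 6, 9, 10}  B8 = {2, 4, 5, 7}
Tree: B1–B2, B2–B3, B1–B4, B2–B5, B2–B6, B6–B7, B5–B8

The largest bag has 4 vertices, giving width 3; this decomposition certifies tw(G) ≤ 3. Conversely, {1, 6, 9, 10} is a clique of size 4, and the vertices of any clique must share a bag in every tree decomposition; so some bag has ≥ 4 vertices and tw(G) ≥ 3. Combining the bounds, tw(G) = 3.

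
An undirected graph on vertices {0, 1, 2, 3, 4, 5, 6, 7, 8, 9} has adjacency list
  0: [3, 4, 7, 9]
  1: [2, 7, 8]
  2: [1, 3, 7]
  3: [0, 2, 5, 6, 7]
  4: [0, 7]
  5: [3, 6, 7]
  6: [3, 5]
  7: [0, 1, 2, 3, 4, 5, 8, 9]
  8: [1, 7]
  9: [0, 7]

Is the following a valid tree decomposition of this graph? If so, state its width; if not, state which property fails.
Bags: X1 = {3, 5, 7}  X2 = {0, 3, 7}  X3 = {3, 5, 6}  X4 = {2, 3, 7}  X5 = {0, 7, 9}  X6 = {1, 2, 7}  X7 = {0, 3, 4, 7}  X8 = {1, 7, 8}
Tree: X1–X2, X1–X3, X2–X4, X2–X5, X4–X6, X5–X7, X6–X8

No — bags containing vertex 3 are not connected in the tree.

A tree decomposition must satisfy three properties: every vertex lies in some bag; for every edge, both endpoints lie together in some bag; and for every vertex, the bags containing it form a connected subtree. Here bags containing vertex 3 are not connected in the tree, so the decomposition is invalid.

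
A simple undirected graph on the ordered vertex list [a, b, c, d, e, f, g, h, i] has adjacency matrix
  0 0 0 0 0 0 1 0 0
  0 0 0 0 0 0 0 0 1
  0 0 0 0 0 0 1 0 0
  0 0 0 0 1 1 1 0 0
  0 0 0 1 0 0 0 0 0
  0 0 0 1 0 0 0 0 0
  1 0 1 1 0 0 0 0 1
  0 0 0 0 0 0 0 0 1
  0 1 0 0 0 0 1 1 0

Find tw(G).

A width-1 tree decomposition is:
Bags: B1 = {d, g}  B2 = {g, i}  B3 = {c, g}  B4 = {h, i}  B5 = {a, g}  B6 = {d, f}  B7 = {b, i}  B8 = {d, e}
Tree: B1–B2, B1–B3, B2–B4, B3–B5, B1–B6, B2–B7, B6–B8
Every bag has size at most 2, so the width is 2 − 1 = 1 and tw(G) ≤ 1. Since G has at least one edge (e.g. d–g), it is not an edgeless graph, so tw(G) ≥ 1. The upper and lower bounds meet at 1, so that is the treewidth.

1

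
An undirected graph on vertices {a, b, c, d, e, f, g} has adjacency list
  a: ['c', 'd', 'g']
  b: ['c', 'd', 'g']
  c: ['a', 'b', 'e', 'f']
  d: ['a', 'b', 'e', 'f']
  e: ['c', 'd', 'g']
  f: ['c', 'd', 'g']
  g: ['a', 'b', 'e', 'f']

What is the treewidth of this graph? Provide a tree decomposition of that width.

The largest bag has 4 vertices, giving width 3; this decomposition certifies tw(G) ≤ 3. For the lower bound: the 4 vertex sets {f,g}, {b,d}, {c}, {a} are disjoint, each induces a connected subgraph, and every pair is joined by at least one edge of G. Contracting each set to a single vertex therefore yields K_{4} as a minor, and since treewidth is minor-monotone, tw(G) ≥ tw(K_{4}) = 3. Therefore the treewidth is 3.

Treewidth 3.
One optimal decomposition is:
Bags: B1 = {c, d, f, g}  B2 = {b, c, d, g}  B3 = {a, c, d, g}  B4 = {c, d, e, g}
Tree: B1–B2, B2–B3, B3–B4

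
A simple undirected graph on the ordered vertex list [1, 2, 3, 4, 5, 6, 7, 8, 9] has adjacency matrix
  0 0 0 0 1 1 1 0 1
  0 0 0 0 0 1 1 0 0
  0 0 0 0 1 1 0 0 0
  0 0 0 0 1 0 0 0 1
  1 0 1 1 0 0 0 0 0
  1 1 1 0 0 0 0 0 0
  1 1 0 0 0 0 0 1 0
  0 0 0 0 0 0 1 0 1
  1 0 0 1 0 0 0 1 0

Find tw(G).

3

A width-3 tree decomposition is:
Bags: B1 = {4, 7, 8, 9}  B2 = {1, 4, 7, 9}  B3 = {1, 4, 5, 7}  B4 = {1, 2, 5, 7}  B5 = {1, 2, 5, 6}  B6 = {2, 3, 5, 6}
Tree: B1–B2, B2–B3, B3–B4, B4–B5, B5–B6
Every bag has size at most 4, so the width is 4 − 1 = 3 and tw(G) ≤ 3. For the lower bound: the 4 vertex sets {4,8,9}, {7}, {1}, {2,3,5,6} are disjoint, each induces a connected subgraph, and every pair is joined by at least one edge of G. Contracting each set to a single vertex therefore yields K_{4} as a minor, and since treewidth is minor-monotone, tw(G) ≥ tw(K_{4}) = 3. Combining the bounds, tw(G) = 3.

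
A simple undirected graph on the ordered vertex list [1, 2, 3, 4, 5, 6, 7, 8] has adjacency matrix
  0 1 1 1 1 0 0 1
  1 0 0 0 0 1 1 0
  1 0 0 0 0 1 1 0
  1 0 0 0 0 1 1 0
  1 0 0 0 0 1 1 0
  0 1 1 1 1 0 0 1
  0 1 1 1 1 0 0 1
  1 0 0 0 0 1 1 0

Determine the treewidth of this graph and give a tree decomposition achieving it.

Every bag has size at most 4, so the width is 4 − 1 = 3 and tw(G) ≤ 3. For the lower bound: the 4 vertex sets {2,6}, {1,4}, {7}, {5} are disjoint, each induces a connected subgraph, and every pair is joined by at least one edge of G. Contracting each set to a single vertex therefore yields K_{4} as a minor, and since treewidth is minor-monotone, tw(G) ≥ tw(K_{4}) = 3. The upper and lower bounds meet at 3, so that is the treewidth.

Treewidth 3.
Bags: B1 = {1, 2, 6, 7}  B2 = {1, 4, 6, 7}  B3 = {1, 5, 6, 7}  B4 = {1, 3, 6, 7}  B5 = {1, 6, 7, 8}
Tree: B1–B2, B2–B3, B3–B4, B4–B5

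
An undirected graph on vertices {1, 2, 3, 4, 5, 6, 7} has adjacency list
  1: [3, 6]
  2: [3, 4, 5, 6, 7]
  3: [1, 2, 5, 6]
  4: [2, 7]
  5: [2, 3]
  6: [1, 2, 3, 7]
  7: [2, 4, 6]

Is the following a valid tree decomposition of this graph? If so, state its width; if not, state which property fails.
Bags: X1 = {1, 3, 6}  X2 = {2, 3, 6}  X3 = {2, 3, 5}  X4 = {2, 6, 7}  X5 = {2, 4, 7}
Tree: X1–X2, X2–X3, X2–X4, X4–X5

Yes; width 2.

Checking the three conditions: (i) the bags cover all of {1, 2, 3, 4, 5, 6, 7}; (ii) for each edge, some bag contains both endpoints; (iii) the bags containing any fixed vertex form a subtree. All hold, so the decomposition is valid with width 3 − 1 = 2.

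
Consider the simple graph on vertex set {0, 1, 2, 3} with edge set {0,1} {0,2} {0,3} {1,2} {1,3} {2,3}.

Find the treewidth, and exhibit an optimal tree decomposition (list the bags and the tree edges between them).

Treewidth 3.
One optimal decomposition is:
Bags: B1 = {0, 1, 2, 3}
Tree: (single bag)

With just one bag of size 4, the width is 4 − 1 = 3, so tw(G) ≤ 3. Conversely, {0, 1, 2, 3} is a clique of size 4, and the vertices of any clique must share a bag in every tree decomposition; so some bag has ≥ 4 vertices and tw(G) ≥ 3. Therefore the treewidth is 3.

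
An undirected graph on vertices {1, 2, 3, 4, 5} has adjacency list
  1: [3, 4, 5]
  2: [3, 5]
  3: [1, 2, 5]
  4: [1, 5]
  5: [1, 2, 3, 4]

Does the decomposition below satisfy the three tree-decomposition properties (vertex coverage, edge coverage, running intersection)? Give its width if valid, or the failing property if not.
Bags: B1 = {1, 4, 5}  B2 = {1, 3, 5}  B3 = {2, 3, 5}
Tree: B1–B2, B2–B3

Yes; width 2.

Checking the three conditions: (i) the bags cover all of {1, 2, 3, 4, 5}; (ii) for each edge, some bag contains both endpoints; (iii) the bags containing any fixed vertex form a subtree. All hold, so the decomposition is valid with width 3 − 1 = 2.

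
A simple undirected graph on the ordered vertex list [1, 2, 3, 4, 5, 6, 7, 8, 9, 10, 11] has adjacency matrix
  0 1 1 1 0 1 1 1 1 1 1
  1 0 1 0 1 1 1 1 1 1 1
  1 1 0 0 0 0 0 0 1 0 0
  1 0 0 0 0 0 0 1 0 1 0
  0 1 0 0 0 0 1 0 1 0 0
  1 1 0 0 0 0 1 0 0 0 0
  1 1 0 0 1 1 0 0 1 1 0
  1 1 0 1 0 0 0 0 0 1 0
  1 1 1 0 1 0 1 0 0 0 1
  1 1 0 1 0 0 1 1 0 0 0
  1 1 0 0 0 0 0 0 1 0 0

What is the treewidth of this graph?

A width-3 tree decomposition is:
Bags: B1 = {1, 2, 3, 9}  B2 = {1, 2, 7, 9}  B3 = {1, 2, 7, 10}  B4 = {1, 2, 6, 7}  B5 = {1, 2, 8, 10}  B6 = {1, 2, 9, 11}  B7 = {2, 5, 7, 9}  B8 = {1, 4, 8, 10}
Tree: B1–B2, B2–B3, B3–B4, B3–B5, B1–B6, B2–B7, B5–B8
Every bag has size at most 4, so the width is 4 − 1 = 3 and tw(G) ≤ 3. Conversely, {1, 2, 8, 10} is a clique of size 4, and the vertices of any clique must share a bag in every tree decomposition; so some bag has ≥ 4 vertices and tw(G) ≥ 3. Combining the bounds, tw(G) = 3.

3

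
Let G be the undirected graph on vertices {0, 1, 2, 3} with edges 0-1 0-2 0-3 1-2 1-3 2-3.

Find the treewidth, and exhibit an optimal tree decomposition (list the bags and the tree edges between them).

Treewidth 3.
One optimal decomposition is:
Bags: B1 = {0, 1, 2, 3}
Tree: (single bag)

A single bag containing all 4 vertices is trivially a valid decomposition of width 3. For the lower bound, the 4 vertices {0, 1, 2, 3} are pairwise adjacent, and any tree decomposition puts a clique entirely inside one bag — forcing width ≥ 3. Hence tw(G) = 3 exactly.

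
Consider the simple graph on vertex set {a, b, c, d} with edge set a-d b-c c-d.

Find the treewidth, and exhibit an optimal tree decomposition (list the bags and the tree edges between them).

Treewidth 1.
One such decomposition:
Bags: B1 = {a, d}  B2 = {c, d}  B3 = {b, c}
Tree: B1–B2, B2–B3

Each bag holds 2 vertices, so the decomposition has width 1, which upper-bounds the treewidth. Any graph with an edge has treewidth ≥ 1, and G has the edge d–a. Hence tw(G) = 1 exactly.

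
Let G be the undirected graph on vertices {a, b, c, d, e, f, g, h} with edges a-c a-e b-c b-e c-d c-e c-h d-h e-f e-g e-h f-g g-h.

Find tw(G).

2

A width-2 tree decomposition is:
Bags: B1 = {b, c, e}  B2 = {a, c, e}  B3 = {c, e, h}  B4 = {e, g, h}  B5 = {c, d, h}  B6 = {e, f, g}
Tree: B1–B2, B2–B3, B3–B4, B3–B5, B4–B6
The largest bag has 3 vertices, giving width 2; this decomposition certifies tw(G) ≤ 2. Conversely, {c, d, h} is a clique of size 3, and the vertices of any clique must share a bag in every tree decomposition; so some bag has ≥ 3 vertices and tw(G) ≥ 2. Hence tw(G) = 2 exactly.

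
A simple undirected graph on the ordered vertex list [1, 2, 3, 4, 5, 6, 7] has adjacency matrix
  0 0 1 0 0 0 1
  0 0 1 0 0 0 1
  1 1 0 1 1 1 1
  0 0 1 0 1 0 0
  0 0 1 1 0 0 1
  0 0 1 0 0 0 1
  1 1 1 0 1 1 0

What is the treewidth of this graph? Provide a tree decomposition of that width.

Treewidth 2.
One optimal decomposition is:
Bags: B1 = {1, 3, 7}  B2 = {3, 5, 7}  B3 = {3, 6, 7}  B4 = {3, 4, 5}  B5 = {2, 3, 7}
Tree: B1–B2, B2–B3, B2–B4, B3–B5

Each bag holds 3 vertices, so the decomposition has width 2, which upper-bounds the treewidth. On the other hand G contains the 3-clique {3, 4, 5}. A clique must lie in a single bag of any decomposition, so no decomposition can have width below 2. Hence tw(G) = 2 exactly.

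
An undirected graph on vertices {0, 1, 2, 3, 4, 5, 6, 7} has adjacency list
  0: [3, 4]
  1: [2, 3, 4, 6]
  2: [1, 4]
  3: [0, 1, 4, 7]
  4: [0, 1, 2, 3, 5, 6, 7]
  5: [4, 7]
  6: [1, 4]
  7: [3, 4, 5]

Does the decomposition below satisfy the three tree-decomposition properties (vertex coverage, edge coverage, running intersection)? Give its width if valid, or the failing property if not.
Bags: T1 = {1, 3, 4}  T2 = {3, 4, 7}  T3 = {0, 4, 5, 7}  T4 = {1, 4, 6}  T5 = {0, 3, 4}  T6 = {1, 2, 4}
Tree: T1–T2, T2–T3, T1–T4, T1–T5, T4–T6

No — bags containing vertex 0 are not connected in the tree.

A tree decomposition must satisfy three properties: every vertex lies in some bag; for every edge, both endpoints lie together in some bag; and for every vertex, the bags containing it form a connected subtree. Here bags containing vertex 0 are not connected in the tree, so the decomposition is invalid.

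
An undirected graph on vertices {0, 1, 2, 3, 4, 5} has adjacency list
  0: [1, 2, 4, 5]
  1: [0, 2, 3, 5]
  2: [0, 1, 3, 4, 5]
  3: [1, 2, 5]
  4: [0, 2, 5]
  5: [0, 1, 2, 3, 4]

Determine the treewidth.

A width-3 tree decomposition is:
Bags: B1 = {0, 2, 4, 5}  B2 = {0, 1, 2, 5}  B3 = {1, 2, 3, 5}
Tree: B1–B2, B2–B3
Every bag has size at most 4, so the width is 4 − 1 = 3 and tw(G) ≤ 3. On the other hand G contains the 4-clique {0, 1, 2, 5}. A clique must lie in a single bag of any decomposition, so no decomposition can have width below 3. Combining the bounds, tw(G) = 3.

3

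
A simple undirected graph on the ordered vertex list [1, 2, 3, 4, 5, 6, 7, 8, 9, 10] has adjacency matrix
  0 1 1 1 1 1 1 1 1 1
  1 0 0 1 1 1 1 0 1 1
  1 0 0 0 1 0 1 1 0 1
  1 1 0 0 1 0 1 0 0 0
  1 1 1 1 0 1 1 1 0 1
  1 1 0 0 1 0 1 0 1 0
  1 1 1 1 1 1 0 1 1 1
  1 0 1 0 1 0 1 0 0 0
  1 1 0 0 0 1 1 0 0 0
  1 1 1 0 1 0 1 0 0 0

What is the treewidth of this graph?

4

A width-4 tree decomposition is:
Bags: B1 = {1, 2, 5, 7, 10}  B2 = {1, 2, 5, 6, 7}  B3 = {1, 2, 4, 5, 7}  B4 = {1, 3, 5, 7, 10}  B5 = {1, 3, 5, 7, 8}  B6 = {1, 2, 6, 7, 9}
Tree: B1–B2, B1–B3, B1–B4, B4–B5, B2–B6
Every bag has size at most 5, so the width is 5 − 1 = 4 and tw(G) ≤ 4. For the lower bound, the 5 vertices {1, 2, 6, 7, 9} are pairwise adjacent, and any tree decomposition puts a clique entirely inside one bag — forcing width ≥ 4. Hence tw(G) = 4 exactly.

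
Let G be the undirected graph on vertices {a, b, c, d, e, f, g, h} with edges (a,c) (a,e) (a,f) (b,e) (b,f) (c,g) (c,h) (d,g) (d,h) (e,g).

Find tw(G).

2

A width-2 tree decomposition is:
Bags: B1 = {c, d, h}  B2 = {c, d, g}  B3 = {a, c, g}  B4 = {a, e, g}  B5 = {a, e, f}  B6 = {b, e, f}
Tree: B1–B2, B2–B3, B3–B4, B4–B5, B5–B6
Every bag has size at most 3, so the width is 3 − 1 = 2 and tw(G) ≤ 2. Since h–d–g–c–h is a cycle in G, G is not acyclic. Forests are exactly the graphs of treewidth ≤ 1, so tw(G) ≥ 2. Combining the bounds, tw(G) = 2.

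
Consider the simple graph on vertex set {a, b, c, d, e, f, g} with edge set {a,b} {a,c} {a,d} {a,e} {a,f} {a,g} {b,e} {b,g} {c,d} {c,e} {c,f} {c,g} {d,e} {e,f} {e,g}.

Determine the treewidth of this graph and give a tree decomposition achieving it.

Every bag has size at most 4, so the width is 4 − 1 = 3 and tw(G) ≤ 3. For the lower bound, the 4 vertices {a, c, d, e} are pairwise adjacent, and any tree decomposition puts a clique entirely inside one bag — forcing width ≥ 3. Hence tw(G) = 3 exactly.

Treewidth 3.
One optimal decomposition is:
Bags: B1 = {a, c, d, e}  B2 = {a, c, e, f}  B3 = {a, c, e, g}  B4 = {a, b, e, g}
Tree: B1–B2, B2–B3, B3–B4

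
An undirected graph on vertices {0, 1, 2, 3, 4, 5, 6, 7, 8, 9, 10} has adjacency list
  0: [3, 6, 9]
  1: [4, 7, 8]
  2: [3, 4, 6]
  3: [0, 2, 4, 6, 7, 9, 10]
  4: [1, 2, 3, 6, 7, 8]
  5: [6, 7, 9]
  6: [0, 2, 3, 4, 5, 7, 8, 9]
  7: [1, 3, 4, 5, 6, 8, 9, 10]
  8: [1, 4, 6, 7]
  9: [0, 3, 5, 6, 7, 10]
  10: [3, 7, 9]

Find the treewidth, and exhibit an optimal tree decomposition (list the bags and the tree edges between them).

Every bag has size at most 4, so the width is 4 − 1 = 3 and tw(G) ≤ 3. Conversely, {1, 4, 7, 8} is a clique of size 4, and the vertices of any clique must share a bag in every tree decomposition; so some bag has ≥ 4 vertices and tw(G) ≥ 3. The upper and lower bounds meet at 3, so that is the treewidth.

Treewidth 3.
One optimal decomposition is:
Bags: B1 = {3, 6, 7, 9}  B2 = {3, 4, 6, 7}  B3 = {2, 3, 4, 6}  B4 = {4, 6, 7, 8}  B5 = {3, 7, 9, 10}  B6 = {1, 4, 7, 8}  B7 = {5, 6, 7, 9}  B8 = {0, 3, 6, 9}
Tree: B1–B2, B2–B3, B2–B4, B1–B5, B4–B6, B1–B7, B1–B8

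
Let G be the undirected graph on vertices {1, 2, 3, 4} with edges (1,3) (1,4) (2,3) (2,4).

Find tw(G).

A width-2 tree decomposition is:
Bags: B1 = {1, 3, 4}  B2 = {2, 3, 4}
Tree: B1–B2
The largest bag has 3 vertices, giving width 2; this decomposition certifies tw(G) ≤ 2. Since 4–1–3–2–4 is a cycle in G, G is not acyclic. Forests are exactly the graphs of treewidth ≤ 1, so tw(G) ≥ 2. Combining the bounds, tw(G) = 2.

2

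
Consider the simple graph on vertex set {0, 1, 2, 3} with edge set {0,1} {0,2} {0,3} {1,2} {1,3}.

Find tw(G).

2

A width-2 tree decomposition is:
Bags: B1 = {0, 1, 2}  B2 = {0, 1, 3}
Tree: B1–B2
Each bag holds 3 vertices, so the decomposition has width 2, which upper-bounds the treewidth. On the other hand G contains the 3-clique {0, 1, 2}. A clique must lie in a single bag of any decomposition, so no decomposition can have width below 2. The upper and lower bounds meet at 2, so that is the treewidth.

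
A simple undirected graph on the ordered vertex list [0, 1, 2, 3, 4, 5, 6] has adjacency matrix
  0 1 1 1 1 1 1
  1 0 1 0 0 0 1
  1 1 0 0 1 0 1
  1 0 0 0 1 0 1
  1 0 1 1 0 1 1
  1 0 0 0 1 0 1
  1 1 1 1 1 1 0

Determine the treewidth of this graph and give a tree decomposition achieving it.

Treewidth 3.
One optimal decomposition is:
Bags: B1 = {0, 4, 5, 6}  B2 = {0, 3, 4, 6}  B3 = {0, 2, 4, 6}  B4 = {0, 1, 2, 6}
Tree: B1–B2, B2–B3, B3–B4

Each bag holds 4 vertices, so the decomposition has width 3, which upper-bounds the treewidth. Conversely, {0, 1, 2, 6} is a clique of size 4, and the vertices of any clique must share a bag in every tree decomposition; so some bag has ≥ 4 vertices and tw(G) ≥ 3. Therefore the treewidth is 3.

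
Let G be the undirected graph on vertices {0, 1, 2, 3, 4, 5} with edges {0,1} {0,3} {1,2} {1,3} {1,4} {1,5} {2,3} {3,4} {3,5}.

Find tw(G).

2

A width-2 tree decomposition is:
Bags: B1 = {1, 2, 3}  B2 = {1, 3, 5}  B3 = {0, 1, 3}  B4 = {1, 3, 4}
Tree: B1–B2, B1–B3, B3–B4
Each bag holds 3 vertices, so the decomposition has width 2, which upper-bounds the treewidth. Conversely, {0, 1, 3} is a clique of size 3, and the vertices of any clique must share a bag in every tree decomposition; so some bag has ≥ 3 vertices and tw(G) ≥ 2. Combining the bounds, tw(G) = 2.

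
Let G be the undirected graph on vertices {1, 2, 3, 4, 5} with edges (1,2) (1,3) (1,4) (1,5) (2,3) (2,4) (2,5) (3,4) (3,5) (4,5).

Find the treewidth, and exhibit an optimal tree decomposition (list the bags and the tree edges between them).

Treewidth 4.
One optimal decomposition is:
Bags: B1 = {1, 2, 3, 4, 5}
Tree: (single bag)

With just one bag of size 5, the width is 5 − 1 = 4, so tw(G) ≤ 4. On the other hand G contains the 5-clique {1, 2, 3, 4, 5}. A clique must lie in a single bag of any decomposition, so no decomposition can have width below 4. Combining the bounds, tw(G) = 4.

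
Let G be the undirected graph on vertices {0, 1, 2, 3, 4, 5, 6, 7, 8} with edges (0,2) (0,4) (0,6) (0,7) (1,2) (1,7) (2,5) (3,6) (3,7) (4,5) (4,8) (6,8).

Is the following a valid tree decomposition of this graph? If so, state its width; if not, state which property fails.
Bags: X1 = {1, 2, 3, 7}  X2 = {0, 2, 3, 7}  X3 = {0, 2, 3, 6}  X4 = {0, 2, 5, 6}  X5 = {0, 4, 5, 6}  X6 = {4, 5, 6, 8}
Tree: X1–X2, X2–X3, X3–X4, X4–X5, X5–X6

Checking the three conditions: (i) the bags cover all of {0, 1, 2, 3, 4, 5, 6, 7, 8}; (ii) for each edge, some bag contains both endpoints; (iii) the bags containing any fixed vertex form a subtree. All hold, so the decomposition is valid with width 4 − 1 = 3.

Yes; width 3.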